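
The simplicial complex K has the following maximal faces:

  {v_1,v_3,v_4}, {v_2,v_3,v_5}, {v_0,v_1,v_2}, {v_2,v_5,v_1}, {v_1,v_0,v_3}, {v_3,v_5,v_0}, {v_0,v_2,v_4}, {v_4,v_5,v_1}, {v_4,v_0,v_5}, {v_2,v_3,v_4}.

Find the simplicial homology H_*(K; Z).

H_0 = Z,  H_1 = Z_2,  H_2 = 0.

Fix the vertex order v_0 < v_1 < v_2 < v_3 < v_4 < v_5 and write every simplex with vertices in increasing order. Then dim K = 2 and the simplices of K are:

  0-simplices (6): [v_0], [v_1], [v_2], [v_3], [v_4], [v_5]
  1-simplices (15): (15 of them)
  2-simplices (10): [v_0,v_1,v_2], [v_0,v_1,v_3], [v_0,v_2,v_4], [v_0,v_3,v_5], [v_0,v_4,v_5], [v_1,v_2,v_5], [v_1,v_3,v_4], [v_1,v_4,v_5], [v_2,v_3,v_4], [v_2,v_3,v_5]

Hence C_0 ≅ Z^6, C_1 ≅ Z^15, C_2 ≅ Z^10.

The boundary map ∂_1: C_1 → C_0 sends each edge [p,q] (with p < q) to q − p. For instance
  ∂[v_1,v_3] = [v_3] − [v_1].
As a 6×15 matrix over Z this has rank 5, with invariant factors (1,1,1,1,1).

The boundary map ∂_2: C_2 → C_1 acts by ∂[p,q,r] = [q,r] − [p,r] + [p,q]. For instance
  ∂[v_0,v_1,v_3] = [v_1,v_3] − [v_0,v_3] + [v_0,v_1],
  ∂[v_2,v_3,v_5] = [v_3,v_5] − [v_2,v_5] + [v_2,v_3].
The 15×10 boundary matrix has rank 10 and Smith normal form diag(1,1,1,1,1,1,1,1,1,2).

Reading off H_k = ker ∂_k / im ∂_{k+1}:

  H_0: rank C_0 − rank ∂_1 = 6 − 5 = 1, and the invariant factors of ∂_1 are all 1, so H_0 ≅ Z.
  H_1: rank ker ∂_1 − rank ∂_2 = (15 − 5) − 10 = 0, and ∂_2 has invariant factor 2 > 1, so H_1 ≅ Z_2.
  H_2: rank ker ∂_2 − rank ∂_3 = (10 − 10) − 0 = 0, and there is no ∂_3, so H_2 ≅ 0.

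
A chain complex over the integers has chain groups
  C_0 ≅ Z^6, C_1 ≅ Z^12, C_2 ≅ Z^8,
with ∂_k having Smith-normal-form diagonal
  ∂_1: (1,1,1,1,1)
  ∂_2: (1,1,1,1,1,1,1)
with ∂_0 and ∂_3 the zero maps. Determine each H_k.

H_0 = Z,  H_1 = 0,  H_2 = Z.

H_0: b_0 = 6 − 0 − 5 = 1; torsion from ∂_1 factors > 1: none. So H_0 = Z.
H_1: b_1 = 12 − 5 − 7 = 0; torsion from ∂_2 factors > 1: none. So H_1 = 0.
H_2: b_2 = 8 − 7 − 0 = 1; torsion from ∂_3 factors > 1: none. So H_2 = Z.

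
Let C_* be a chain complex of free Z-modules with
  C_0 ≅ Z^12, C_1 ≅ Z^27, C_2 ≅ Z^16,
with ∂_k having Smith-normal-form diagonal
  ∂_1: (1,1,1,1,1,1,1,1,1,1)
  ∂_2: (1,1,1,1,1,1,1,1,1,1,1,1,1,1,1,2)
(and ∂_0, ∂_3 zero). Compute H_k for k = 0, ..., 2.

H_0 ≅ Z^2,  H_1 ≅ Z ⊕ Z/2,  H_2 = 0.

H_0: b_0 = 12 − 0 − 10 = 2; torsion from ∂_1 factors > 1: none. So H_0 ≅ Z^2.
H_1: b_1 = 27 − 10 − 16 = 1; torsion from ∂_2 factors > 1: [2]. So H_1 ≅ Z ⊕ Z/2.
H_2: b_2 = 16 − 16 − 0 = 0; torsion from ∂_3 factors > 1: none. So H_2 ≅ 0.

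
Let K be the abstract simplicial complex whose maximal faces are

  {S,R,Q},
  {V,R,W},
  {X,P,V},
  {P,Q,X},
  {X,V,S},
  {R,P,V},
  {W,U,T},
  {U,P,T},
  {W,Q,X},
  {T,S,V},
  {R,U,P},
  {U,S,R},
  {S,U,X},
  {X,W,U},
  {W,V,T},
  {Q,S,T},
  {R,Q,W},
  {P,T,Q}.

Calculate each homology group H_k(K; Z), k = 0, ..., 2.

Fix the vertex order P < Q < R < S < T < U < V < W < X and write every simplex with vertices in increasing order. Then dim K = 2 and the simplices of K are:

  0-simplices (9): P, Q, R, S, T, U, V, W, X
  1-simplices (27): PQ, PR, PT, PU, PV, PX, QR, QS, QT, QW, QX, RS, RU, RV, RW, ST, SU, SV, SX, TU, TV, TW, UW, UX, VW, VX, WX
  2-simplices (18): PQT, PQX, PRU, PRV, PTU, PVX, QRS, QRW, QST, QWX, RSU, RVW, STV, SUX, SVX, TUW, TVW, UWX

giving chain groups C_0 ≅ Z^9, C_1 ≅ Z^27, C_2 ≅ Z^18.

Boundary ∂_1: C_1 → C_0 maps an edge to its endpoints' difference, ∂[p,q] = q − p. For instance
  ∂WX = X − W.
The resulting 9×27 matrix has rank 8, and its Smith normal form has invariant factors (1,1,1,1,1,1,1,1).

The boundary map ∂_2: C_2 → C_1 acts by ∂[p,q,r] = [q,r] − [p,r] + [p,q]. For instance
  ∂SVX = VX − SX + SV,
  ∂QRW = RW − QW + QR.
This gives a 27×18 integer matrix of rank 17; reducing to Smith normal form yields diagonal entries (1,1,1,1,1,1,1,1,1,1,1,1,1,1,1,1,1).

Computing H_k = (kernel of ∂_k) / (image of ∂_{k+1}):

  H_0: rank C_0 − rank ∂_1 = 9 − 8 = 1, and the invariant factors of ∂_1 are all 1, so H_0 = Z.
  H_1: rank ker ∂_1 − rank ∂_2 = (27 − 8) − 17 = 2, and the invariant factors of ∂_2 are all 1, so H_1 = Z^2.
  H_2: rank ker ∂_2 − rank ∂_3 = (18 − 17) − 0 = 1, and there is no ∂_3, so H_2 = Z.

H_0 ≅ Z,  H_1 ≅ Z^2,  H_2 ≅ Z.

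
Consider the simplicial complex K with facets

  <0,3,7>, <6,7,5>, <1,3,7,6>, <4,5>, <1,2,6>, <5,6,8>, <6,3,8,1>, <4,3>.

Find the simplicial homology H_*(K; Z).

H_0 ≅ Z,  H_1 ≅ Z,  H_2 = 0,  H_3 = 0.

We work with the vertex ordering 0 < 1 < 2 < 3 < 4 < 5 < 6 < 7 < 8. The simplices of K, each written with vertices in increasing order, are:

  0-simplices (9): [0], [1], [2], [3], [4], [5], [6], [7], [8]
  1-simplices (18): [0,3], [0,7], [1,2], [1,3], [1,6], [1,7], [1,8], [2,6], [3,4], [3,6], [3,7], [3,8], [4,5], [5,6], [5,7], [5,8], [6,7], [6,8]
  2-simplices (11): [0,3,7], [1,2,6], [1,3,6], [1,3,7], [1,3,8], [1,6,7], [1,6,8], [3,6,7], [3,6,8], [5,6,7], [5,6,8]
  3-simplices (2): [1,3,6,7], [1,3,6,8]

so the chain groups are C_0 ≅ Z^9, C_1 ≅ Z^18, C_2 ≅ Z^11, C_3 ≅ Z^2.

The boundary map ∂_1: C_1 → C_0 maps an edge to its endpoints' difference, ∂[p,q] = q − p. For instance
  ∂[1,7] = [7] − [1].
As a 9×18 matrix over Z this has rank 8, with invariant factors (1,1,1,1,1,1,1,1).

∂_2: C_2 → C_1 maps a triangle to the signed sum of its edges. For instance
  ∂[1,3,8] = [3,8] − [1,8] + [1,3],
  ∂[1,6,8] = [6,8] − [1,8] + [1,6].
The 18×11 boundary matrix has rank 9 and Smith normal form diag(1,1,1,1,1,1,1,1,1).

Boundary ∂_3: C_3 → C_2 sends each 3-simplex σ to the alternating sum Σ_i (−1)^i (σ with its i-th vertex removed). For instance
  ∂[1,3,6,7] = [3,6,7] − [1,6,7] + [1,3,7] − [1,3,6],
  ∂[1,3,6,8] = [3,6,8] − [1,6,8] + [1,3,8] − [1,3,6].
The 11×2 boundary matrix has rank 2 and Smith normal form diag(1,1).

Now H_k = ker ∂_k / im ∂_{k+1}, so:

  H_0: rank C_0 − rank ∂_1 = 9 − 8 = 1, and the invariant factors of ∂_1 are all 1, so H_0 ≅ Z.
  H_1: rank ker ∂_1 − rank ∂_2 = (18 − 8) − 9 = 1, and the invariant factors of ∂_2 are all 1, so H_1 ≅ Z.
  H_2: rank ker ∂_2 − rank ∂_3 = (11 − 9) − 2 = 0, and the invariant factors of ∂_3 are all 1, so H_2 ≅ 0.
  H_3: rank ker ∂_3 − rank ∂_4 = (2 − 2) − 0 = 0, and there is no ∂_4, so H_3 ≅ 0.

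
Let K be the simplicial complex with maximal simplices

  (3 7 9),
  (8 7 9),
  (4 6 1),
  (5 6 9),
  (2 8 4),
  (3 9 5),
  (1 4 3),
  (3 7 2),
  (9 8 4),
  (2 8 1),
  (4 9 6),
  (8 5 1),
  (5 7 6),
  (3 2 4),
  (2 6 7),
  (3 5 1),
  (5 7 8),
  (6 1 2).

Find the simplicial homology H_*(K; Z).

H_0 ≅ Z,  H_1 ≅ Z ⊕ Z/2Z,  H_2 = 0.

We work with the vertex ordering 1 < 2 < 3 < 4 < 5 < 6 < 7 < 8 < 9. The simplices of K, each written with vertices in increasing order, are:

  0-simplices (9): [1], [2], [3], [4], [5], [6], [7], [8], [9]
  1-simplices (27): (27 of them)
  2-simplices (18): [1,2,6], [1,2,8], [1,3,4], [1,3,5], [1,4,6], [1,5,8], [2,3,4], [2,3,7], [2,4,8], [2,6,7], [3,5,9], [3,7,9], [4,6,9], [4,8,9], [5,6,7], [5,6,9], [5,7,8], [7,8,9]

so the chain groups are C_0 ≅ Z^9, C_1 ≅ Z^27, C_2 ≅ Z^18.

Boundary ∂_1: C_1 → C_0 is given by ∂[p,q] = [q] − [p]. For instance
  ∂[6,7] = [7] − [6].
The 9×27 boundary matrix has rank 8 and Smith normal form diag(1,1,1,1,1,1,1,1).

∂_2: C_2 → C_1 sends each 2-simplex [p,q,r] to [q,r] − [p,r] + [p,q]. For instance
  ∂[1,4,6] = [4,6] − [1,6] + [1,4],
  ∂[2,6,7] = [6,7] − [2,7] + [2,6].
The resulting 27×18 matrix has rank 18, and its Smith normal form has invariant factors (1,1,1,1,1,1,1,1,1,1,1,1,1,1,1,1,1,2).

Computing H_k = (kernel of ∂_k) / (image of ∂_{k+1}):

  H_0: rank C_0 − rank ∂_1 = 9 − 8 = 1, and the invariant factors of ∂_1 are all 1, so H_0 = Z.
  H_1: rank ker ∂_1 − rank ∂_2 = (27 − 8) − 18 = 1, and ∂_2 has invariant factor 2 > 1, so H_1 = Z ⊕ Z/2Z.
  H_2: rank ker ∂_2 − rank ∂_3 = (18 − 18) − 0 = 0, and there is no ∂_3, so H_2 = 0.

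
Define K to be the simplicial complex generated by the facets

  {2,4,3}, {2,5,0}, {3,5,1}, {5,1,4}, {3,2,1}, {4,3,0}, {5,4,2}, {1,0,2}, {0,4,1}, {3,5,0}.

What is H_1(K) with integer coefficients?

H_1 = Z_2.

K has 6 vertices, 15 edges, 10 triangles.
rank ∂_1 = 5, rank ∂_2 = 10 ⇒ b_1 = 15 − 5 − 10 = 0; ∂_2 has invariant factor(s) [2] giving torsion. So H_1 = Z_2.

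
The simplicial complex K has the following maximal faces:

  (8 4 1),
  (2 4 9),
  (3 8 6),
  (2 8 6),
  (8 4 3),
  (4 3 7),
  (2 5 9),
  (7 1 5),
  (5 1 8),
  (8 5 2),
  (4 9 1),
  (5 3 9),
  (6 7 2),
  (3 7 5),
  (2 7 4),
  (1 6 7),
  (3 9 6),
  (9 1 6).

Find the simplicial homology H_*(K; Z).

H_0 ≅ Z,  H_1 ≅ Z^2,  H_2 ≅ Z.

Fix the vertex order 1 < 2 < 3 < 4 < 5 < 6 < 7 < 8 < 9 and write every simplex with vertices in increasing order. Then dim K = 2 and the simplices of K are:

  0-simplices (9): [1], [2], [3], [4], [5], [6], [7], [8], [9]
  1-simplices (27): (27 of them)
  2-simplices (18): [1,4,8], [1,4,9], [1,5,7], [1,5,8], [1,6,7], [1,6,9], [2,4,7], [2,4,9], [2,5,8], [2,5,9], [2,6,7], [2,6,8], [3,4,7], [3,4,8], [3,5,7], [3,5,9], [3,6,8], [3,6,9]

giving chain groups C_0 ≅ Z^9, C_1 ≅ Z^27, C_2 ≅ Z^18.

The boundary map ∂_1: C_1 → C_0 is given by ∂[p,q] = [q] − [p]. For instance
  ∂[2,7] = [7] − [2].
As a 9×27 matrix over Z this has rank 8, with invariant factors (1,1,1,1,1,1,1,1).

∂_2: C_2 → C_1 sends each 2-simplex [p,q,r] to [q,r] − [p,r] + [p,q]. For instance
  ∂[2,4,7] = [4,7] − [2,7] + [2,4],
  ∂[3,6,9] = [6,9] − [3,9] + [3,6].
The 27×18 boundary matrix has rank 17 and Smith normal form diag(1,1,1,1,1,1,1,1,1,1,1,1,1,1,1,1,1).

Reading off H_k = ker ∂_k / im ∂_{k+1}:

  H_0: rank C_0 − rank ∂_1 = 9 − 8 = 1, and the invariant factors of ∂_1 are all 1, so H_0 ≅ Z.
  H_1: rank ker ∂_1 − rank ∂_2 = (27 − 8) − 17 = 2, and the invariant factors of ∂_2 are all 1, so H_1 ≅ Z^2.
  H_2: rank ker ∂_2 − rank ∂_3 = (18 − 17) − 0 = 1, and there is no ∂_3, so H_2 ≅ Z.

As a check, the Euler characteristic is 9 − 27 + 18 = 0, which agrees with 1 − 2 + 1 = 0.
(K is a triangulation of the torus T^2.)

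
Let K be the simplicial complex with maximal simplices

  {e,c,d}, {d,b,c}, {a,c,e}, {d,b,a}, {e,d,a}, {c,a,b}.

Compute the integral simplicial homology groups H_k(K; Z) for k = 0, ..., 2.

Fix the vertex order a < b < c < d < e and write every simplex with vertices in increasing order. Then dim K = 2 and the simplices of K are:

  0-simplices (5): a, b, c, d, e
  1-simplices (9): ab, ac, ad, ae, bc, bd, cd, ce, de
  2-simplices (6): abc, abd, ace, ade, bcd, cde

Hence C_0 ≅ Z^5, C_1 ≅ Z^9, C_2 ≅ Z^6.

The boundary map ∂_1: C_1 → C_0 is given by ∂[p,q] = [q] − [p].
As a 5×9 matrix over Z this has rank 4, with invariant factors (1,1,1,1).

Boundary ∂_2: C_2 → C_1 acts by ∂[p,q,r] = [q,r] − [p,r] + [p,q]. For instance
  ∂cde = de − ce + cd,
  ∂abc = bc − ac + ab.
As a 9×6 matrix over Z this has rank 5, with invariant factors (1,1,1,1,1).

From H_k ≅ ker(∂_k) / im(∂_{k+1}) we obtain:

  H_0: rank C_0 − rank ∂_1 = 5 − 4 = 1, and the invariant factors of ∂_1 are all 1, so H_0 = Z.
  H_1: rank ker ∂_1 − rank ∂_2 = (9 − 4) − 5 = 0, and the invariant factors of ∂_2 are all 1, so H_1 = 0.
  H_2: rank ker ∂_2 − rank ∂_3 = (6 − 5) − 0 = 1, and there is no ∂_3, so H_2 = Z.

H_0 ≅ Z,  H_1 = 0,  H_2 ≅ Z.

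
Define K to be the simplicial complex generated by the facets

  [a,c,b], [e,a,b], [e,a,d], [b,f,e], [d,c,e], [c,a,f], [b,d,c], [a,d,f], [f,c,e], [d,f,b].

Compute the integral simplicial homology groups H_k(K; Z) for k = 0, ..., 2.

H_0 ≅ Z,  H_1 ≅ Z/2,  H_2 = 0.

Fix the vertex order a < b < c < d < e < f and write every simplex with vertices in increasing order. Then dim K = 2 and the simplices of K are:

  0-simplices (6): a, b, c, d, e, f
  1-simplices (15): ab, ac, ad, ae, af, bc, bd, be, bf, cd, ce, cf, de, df, ef
  2-simplices (10): abc, abe, acf, ade, adf, bcd, bdf, bef, cde, cef

Hence C_0 ≅ Z^6, C_1 ≅ Z^15, C_2 ≅ Z^10.

Boundary ∂_1: C_1 → C_0 sends each edge [p,q] (with p < q) to q − p. For instance
  ∂be = e − b.
The resulting 6×15 matrix has rank 5, and its Smith normal form has invariant factors (1,1,1,1,1).

The boundary map ∂_2: C_2 → C_1 acts by ∂[p,q,r] = [q,r] − [p,r] + [p,q]. For instance
  ∂bef = ef − bf + be,
  ∂ade = de − ae + ad.
As a 15×10 matrix over Z this has rank 10, with invariant factors (1,1,1,1,1,1,1,1,1,2).

Computing H_k = (kernel of ∂_k) / (image of ∂_{k+1}):

  H_0: rank C_0 − rank ∂_1 = 6 − 5 = 1, and the invariant factors of ∂_1 are all 1, so H_0 ≅ Z.
  H_1: rank ker ∂_1 − rank ∂_2 = (15 − 5) − 10 = 0, and ∂_2 has invariant factor 2 > 1, so H_1 ≅ Z/2.
  H_2: rank ker ∂_2 − rank ∂_3 = (10 − 10) − 0 = 0, and there is no ∂_3, so H_2 ≅ 0.

As a check, the Euler characteristic is 6 − 15 + 10 = 1, which agrees with 1 − 0 + 0 = 1.
(K is a triangulation of the real projective plane RP^2.)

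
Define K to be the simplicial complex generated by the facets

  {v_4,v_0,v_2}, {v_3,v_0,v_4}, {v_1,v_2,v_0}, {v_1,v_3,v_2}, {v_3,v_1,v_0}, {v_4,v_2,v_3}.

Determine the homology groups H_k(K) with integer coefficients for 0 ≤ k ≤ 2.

H_0 = Z,  H_1 = 0,  H_2 = Z.

Fix the vertex order v_0 < v_1 < v_2 < v_3 < v_4 and write every simplex with vertices in increasing order. Then dim K = 2 and the simplices of K are:

  0-simplices (5): [v_0], [v_1], [v_2], [v_3], [v_4]
  1-simplices (9): [v_0,v_1], [v_0,v_2], [v_0,v_3], [v_0,v_4], [v_1,v_2], [v_1,v_3], [v_2,v_3], [v_2,v_4], [v_3,v_4]
  2-simplices (6): [v_0,v_1,v_2], [v_0,v_1,v_3], [v_0,v_2,v_4], [v_0,v_3,v_4], [v_1,v_2,v_3], [v_2,v_3,v_4]

Hence C_0 ≅ Z^5, C_1 ≅ Z^9, C_2 ≅ Z^6.

Boundary ∂_1: C_1 → C_0 sends each edge [p,q] (with p < q) to q − p. For instance
  ∂[v_2,v_4] = [v_4] − [v_2].
This gives a 5×9 integer matrix of rank 4; reducing to Smith normal form yields diagonal entries (1,1,1,1).

∂_2: C_2 → C_1 acts by ∂[p,q,r] = [q,r] − [p,r] + [p,q]. For instance
  ∂[v_0,v_1,v_2] = [v_1,v_2] − [v_0,v_2] + [v_0,v_1],
  ∂[v_0,v_2,v_4] = [v_2,v_4] − [v_0,v_4] + [v_0,v_2].
The resulting 9×6 matrix has rank 5, and its Smith normal form has invariant factors (1,1,1,1,1).

Reading off H_k = ker ∂_k / im ∂_{k+1}:

  H_0: rank C_0 − rank ∂_1 = 5 − 4 = 1, and the invariant factors of ∂_1 are all 1, so H_0 = Z.
  H_1: rank ker ∂_1 − rank ∂_2 = (9 − 4) − 5 = 0, and the invariant factors of ∂_2 are all 1, so H_1 = 0.
  H_2: rank ker ∂_2 − rank ∂_3 = (6 − 5) − 0 = 1, and there is no ∂_3, so H_2 = Z.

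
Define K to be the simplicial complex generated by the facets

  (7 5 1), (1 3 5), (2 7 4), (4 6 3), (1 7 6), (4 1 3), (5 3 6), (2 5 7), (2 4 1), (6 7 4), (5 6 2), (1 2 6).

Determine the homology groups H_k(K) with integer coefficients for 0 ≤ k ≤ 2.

H_0 = Z,  H_1 = Z/2Z,  H_2 = 0.

We work with the vertex ordering 1 < 2 < 3 < 4 < 5 < 6 < 7. The simplices of K, each written with vertices in increasing order, are:

  0-simplices (7): [1], [2], [3], [4], [5], [6], [7]
  1-simplices (18): [1,2], [1,3], [1,4], [1,5], [1,6], [1,7], [2,4], [2,5], [2,6], [2,7], [3,4], [3,5], [3,6], [4,6], [4,7], [5,6], [5,7], [6,7]
  2-simplices (12): [1,2,4], [1,2,6], [1,3,4], [1,3,5], [1,5,7], [1,6,7], [2,4,7], [2,5,6], [2,5,7], [3,4,6], [3,5,6], [4,6,7]

Hence C_0 ≅ Z^7, C_1 ≅ Z^18, C_2 ≅ Z^12.

Boundary ∂_1: C_1 → C_0 is given by ∂[p,q] = [q] − [p].
As a 7×18 matrix over Z this has rank 6, with invariant factors (1,1,1,1,1,1).

The boundary map ∂_2: C_2 → C_1 maps a triangle to the signed sum of its edges. For instance
  ∂[1,6,7] = [6,7] − [1,7] + [1,6],
  ∂[3,4,6] = [4,6] − [3,6] + [3,4].
This gives a 18×12 integer matrix of rank 12; reducing to Smith normal form yields diagonal entries (1,1,1,1,1,1,1,1,1,1,1,2).

Reading off H_k = ker ∂_k / im ∂_{k+1}:

  H_0: rank C_0 − rank ∂_1 = 7 − 6 = 1, and the invariant factors of ∂_1 are all 1, so H_0 = Z.
  H_1: rank ker ∂_1 − rank ∂_2 = (18 − 6) − 12 = 0, and ∂_2 has invariant factor 2 > 1, so H_1 = Z/2Z.
  H_2: rank ker ∂_2 − rank ∂_3 = (12 − 12) − 0 = 0, and there is no ∂_3, so H_2 = 0.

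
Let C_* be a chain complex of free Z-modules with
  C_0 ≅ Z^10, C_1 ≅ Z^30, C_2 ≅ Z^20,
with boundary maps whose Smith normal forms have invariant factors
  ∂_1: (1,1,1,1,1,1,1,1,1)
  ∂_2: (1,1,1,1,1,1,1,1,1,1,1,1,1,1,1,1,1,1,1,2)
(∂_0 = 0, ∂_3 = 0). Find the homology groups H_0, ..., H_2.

H_0 ≅ Z,  H_1 ≅ Z ⊕ Z_2,  H_2 = 0.

H_0: b_0 = 10 − 0 − 9 = 1; torsion from ∂_1 factors > 1: none. So H_0 ≅ Z.
H_1: b_1 = 30 − 9 − 20 = 1; torsion from ∂_2 factors > 1: [2]. So H_1 ≅ Z ⊕ Z_2.
H_2: b_2 = 20 − 20 − 0 = 0; torsion from ∂_3 factors > 1: none. So H_2 ≅ 0.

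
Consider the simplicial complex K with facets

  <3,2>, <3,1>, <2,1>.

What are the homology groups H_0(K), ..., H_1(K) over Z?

Order the vertices as 1 < 2 < 3. Listing each simplex with vertices in this order, K has dimension 1 with simplices:

  0-simplices (3): [1], [2], [3]
  1-simplices (3): [1,2], [1,3], [2,3]

Hence C_0 ≅ Z^3, C_1 ≅ Z^3.

Boundary ∂_1: C_1 → C_0 is given by ∂[p,q] = [q] − [p]. For instance
  ∂[2,3] = [3] − [2].
As a 3×3 matrix over Z this has rank 2, with invariant factors (1,1).

From H_k ≅ ker(∂_k) / im(∂_{k+1}) we obtain:

  H_0: rank C_0 − rank ∂_1 = 3 − 2 = 1, and the invariant factors of ∂_1 are all 1, so H_0 ≅ Z.
  H_1: rank ker ∂_1 − rank ∂_2 = (3 − 2) − 0 = 1, and there is no ∂_2, so H_1 ≅ Z.

(K is a triangulation of the circle S^1.)

H_0 = Z,  H_1 = Z.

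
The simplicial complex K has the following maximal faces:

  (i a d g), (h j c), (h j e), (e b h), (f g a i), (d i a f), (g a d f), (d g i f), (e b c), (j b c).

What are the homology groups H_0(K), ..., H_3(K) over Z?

H_0 ≅ Z^2,  H_1 ≅ Z,  H_2 = 0,  H_3 ≅ Z.

Fix the vertex order a < b < c < d < e < f < g < h < i < j and write every simplex with vertices in increasing order. Then dim K = 3 and the simplices of K are:

  0-simplices (10): a, b, c, d, e, f, g, h, i, j
  1-simplices (20): ad, af, ag, ai, bc, be, bh, bj, ce, ch, cj, df, dg, di, eh, ej, fg, fi, gi, hj
  2-simplices (15): adf, adg, adi, afg, afi, agi, bce, bcj, beh, chj, dfg, dfi, dgi, ehj, fgi
  3-simplices (5): adfg, adfi, adgi, afgi, dfgi

giving chain groups C_0 ≅ Z^10, C_1 ≅ Z^20, C_2 ≅ Z^15, C_3 ≅ Z^5.

Boundary ∂_1: C_1 → C_0 is given by ∂[p,q] = [q] − [p].
As a 10×20 matrix over Z this has rank 8, with invariant factors (1,1,1,1,1,1,1,1).

∂_2: C_2 → C_1 acts by ∂[p,q,r] = [q,r] − [p,r] + [p,q]. For instance
  ∂dgi = gi − di + dg,
  ∂bcj = cj − bj + bc.
The 20×15 boundary matrix has rank 11 and Smith normal form diag(1,1,1,1,1,1,1,1,1,1,1).

∂_3: C_3 → C_2 sends each 3-simplex σ to the alternating sum Σ_i (−1)^i (σ with its i-th vertex removed). For instance
  ∂adgi = dgi − agi + adi − adg,
  ∂adfi = dfi − afi + adi − adf.
This gives a 15×5 integer matrix of rank 4; reducing to Smith normal form yields diagonal entries (1,1,1,1).

Computing H_k = (kernel of ∂_k) / (image of ∂_{k+1}):

  H_0: rank C_0 − rank ∂_1 = 10 − 8 = 2, and the invariant factors of ∂_1 are all 1, so H_0 = Z^2.
  H_1: rank ker ∂_1 − rank ∂_2 = (20 − 8) − 11 = 1, and the invariant factors of ∂_2 are all 1, so H_1 = Z.
  H_2: rank ker ∂_2 − rank ∂_3 = (15 − 11) − 4 = 0, and the invariant factors of ∂_3 are all 1, so H_2 = 0.
  H_3: rank ker ∂_3 − rank ∂_4 = (5 − 4) − 0 = 1, and there is no ∂_4, so H_3 = Z.

As a check, the Euler characteristic is 10 − 20 + 15 − 5 = 0, which agrees with 2 − 1 + 0 − 1 = 0.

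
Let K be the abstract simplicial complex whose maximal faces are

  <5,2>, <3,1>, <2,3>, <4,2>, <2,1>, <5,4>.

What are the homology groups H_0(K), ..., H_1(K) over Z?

H_0 = Z,  H_1 = Z^2.

Take the total order 1 < 2 < 3 < 4 < 5 on the vertex set. Then K (dimension 1) consists of the simplices:

  0-simplices (5): [1], [2], [3], [4], [5]
  1-simplices (6): [1,2], [1,3], [2,3], [2,4], [2,5], [4,5]

so the chain groups are C_0 ≅ Z^5, C_1 ≅ Z^6.

The boundary map ∂_1: C_1 → C_0 maps an edge to its endpoints' difference, ∂[p,q] = q − p.
As a 5×6 matrix over Z this has rank 4, with invariant factors (1,1,1,1).

From H_k ≅ ker(∂_k) / im(∂_{k+1}) we obtain:

  H_0: rank C_0 − rank ∂_1 = 5 − 4 = 1, and the invariant factors of ∂_1 are all 1, so H_0 ≅ Z.
  H_1: rank ker ∂_1 − rank ∂_2 = (6 − 4) − 0 = 2, and there is no ∂_2, so H_1 ≅ Z^2.

As a check, the Euler characteristic is 5 − 6 = -1, which agrees with 1 − 2 = -1.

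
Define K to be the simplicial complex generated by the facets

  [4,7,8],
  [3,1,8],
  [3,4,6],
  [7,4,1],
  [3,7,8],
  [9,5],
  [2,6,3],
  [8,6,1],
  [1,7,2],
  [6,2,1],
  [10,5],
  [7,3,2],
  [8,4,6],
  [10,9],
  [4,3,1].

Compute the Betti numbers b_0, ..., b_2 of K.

b_0 = 2, b_1 = 1, b_2 = 0.

Take the total order 1 < 2 < 3 < 4 < 5 < 6 < 7 < 8 < 9 < 10 on the vertex set. Then K (dimension 2) consists of the simplices:

  0-simplices (10): [1], [2], [3], [4], [5], [6], [7], [8], [9], [10]
  1-simplices (21): [1,2], [1,3], [1,4], [1,6], [1,7], [1,8], [2,3], [2,6], [2,7], [3,4], [3,6], [3,7], [3,8], [4,6], [4,7], [4,8], [5,9], [5,10], [6,8], [7,8], [9,10]
  2-simplices (12): [1,2,6], [1,2,7], [1,3,4], [1,3,8], [1,4,7], [1,6,8], [2,3,6], [2,3,7], [3,4,6], [3,7,8], [4,6,8], [4,7,8]

Hence C_0 ≅ Z^10, C_1 ≅ Z^21, C_2 ≅ Z^12.

The boundary map ∂_1: C_1 → C_0 sends each edge [p,q] (with p < q) to q − p. For instance
  ∂[3,4] = [4] − [3].
The resulting 10×21 matrix has rank 8, and its Smith normal form has invariant factors (1,1,1,1,1,1,1,1).

∂_2: C_2 → C_1 sends each 2-simplex [p,q,r] to [q,r] − [p,r] + [p,q]. For instance
  ∂[1,3,8] = [3,8] − [1,8] + [1,3],
  ∂[1,6,8] = [6,8] − [1,8] + [1,6].
The resulting 21×12 matrix has rank 12, and its Smith normal form has invariant factors (1,1,1,1,1,1,1,1,1,1,1,2).

Computing H_k = (kernel of ∂_k) / (image of ∂_{k+1}):

  H_0: rank C_0 − rank ∂_1 = 10 − 8 = 2, and the invariant factors of ∂_1 are all 1, so H_0 ≅ Z^2.
  H_1: rank ker ∂_1 − rank ∂_2 = (21 − 8) − 12 = 1, and ∂_2 has invariant factor 2 > 1, so H_1 ≅ Z ⊕ Z/2Z.
  H_2: rank ker ∂_2 − rank ∂_3 = (12 − 12) − 0 = 0, and there is no ∂_3, so H_2 ≅ 0.

Hence the Betti numbers are b_0 = 2, b_1 = 1, b_2 = 0.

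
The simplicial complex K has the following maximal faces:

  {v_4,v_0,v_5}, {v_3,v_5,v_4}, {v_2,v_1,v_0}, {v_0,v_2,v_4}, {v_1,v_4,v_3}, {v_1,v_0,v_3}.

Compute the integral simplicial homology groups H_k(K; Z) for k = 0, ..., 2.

Take the total order v_0 < v_1 < v_2 < v_3 < v_4 < v_5 on the vertex set. Then K (dimension 2) consists of the simplices:

  0-simplices (6): [v_0], [v_1], [v_2], [v_3], [v_4], [v_5]
  1-simplices (12): [v_0,v_1], [v_0,v_2], [v_0,v_3], [v_0,v_4], [v_0,v_5], [v_1,v_2], [v_1,v_3], [v_1,v_4], [v_2,v_4], [v_3,v_4], [v_3,v_5], [v_4,v_5]
  2-simplices (6): [v_0,v_1,v_2], [v_0,v_1,v_3], [v_0,v_2,v_4], [v_0,v_4,v_5], [v_1,v_3,v_4], [v_3,v_4,v_5]

so the chain groups are C_0 ≅ Z^6, C_1 ≅ Z^12, C_2 ≅ Z^6.

The boundary map ∂_1: C_1 → C_0 maps an edge to its endpoints' difference, ∂[p,q] = q − p. For instance
  ∂[v_1,v_4] = [v_4] − [v_1].
As a 6×12 matrix over Z this has rank 5, with invariant factors (1,1,1,1,1).

∂_2: C_2 → C_1 maps a triangle to the signed sum of its edges. For instance
  ∂[v_1,v_3,v_4] = [v_3,v_4] − [v_1,v_4] + [v_1,v_3],
  ∂[v_3,v_4,v_5] = [v_4,v_5] − [v_3,v_5] + [v_3,v_4].
As a 12×6 matrix over Z this has rank 6, with invariant factors (1,1,1,1,1,1).

Computing H_k = (kernel of ∂_k) / (image of ∂_{k+1}):

  H_0: rank C_0 − rank ∂_1 = 6 − 5 = 1, and the invariant factors of ∂_1 are all 1, so H_0 ≅ Z.
  H_1: rank ker ∂_1 − rank ∂_2 = (12 − 5) − 6 = 1, and the invariant factors of ∂_2 are all 1, so H_1 ≅ Z.
  H_2: rank ker ∂_2 − rank ∂_3 = (6 − 6) − 0 = 0, and there is no ∂_3, so H_2 ≅ 0.

H_0 = Z,  H_1 = Z,  H_2 = 0.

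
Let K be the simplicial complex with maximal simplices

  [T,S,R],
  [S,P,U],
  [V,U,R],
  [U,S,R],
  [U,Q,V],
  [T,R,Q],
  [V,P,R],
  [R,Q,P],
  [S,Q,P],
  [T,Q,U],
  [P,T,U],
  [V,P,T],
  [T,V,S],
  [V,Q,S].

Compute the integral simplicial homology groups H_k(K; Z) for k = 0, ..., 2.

H_0 ≅ Z,  H_1 ≅ Z^2,  H_2 ≅ Z.

Order the vertices as P < Q < R < S < T < U < V. Listing each simplex with vertices in this order, K has dimension 2 with simplices:

  0-simplices (7): P, Q, R, S, T, U, V
  1-simplices (21): PQ, PR, PS, PT, PU, PV, QR, QS, QT, QU, QV, RS, RT, RU, RV, ST, SU, SV, TU, TV, UV
  2-simplices (14): PQR, PQS, PRV, PSU, PTU, PTV, QRT, QSV, QTU, QUV, RST, RSU, RUV, STV

giving chain groups C_0 ≅ Z^7, C_1 ≅ Z^21, C_2 ≅ Z^14.

The boundary map ∂_1: C_1 → C_0 sends each edge [p,q] (with p < q) to q − p. For instance
  ∂QV = V − Q.
This gives a 7×21 integer matrix of rank 6; reducing to Smith normal form yields diagonal entries (1,1,1,1,1,1).

∂_2: C_2 → C_1 acts by ∂[p,q,r] = [q,r] − [p,r] + [p,q]. For instance
  ∂QRT = RT − QT + QR,
  ∂STV = TV − SV + ST.
The 21×14 boundary matrix has rank 13 and Smith normal form diag(1,1,1,1,1,1,1,1,1,1,1,1,1).

From H_k ≅ ker(∂_k) / im(∂_{k+1}) we obtain:

  H_0: rank C_0 − rank ∂_1 = 7 − 6 = 1, and the invariant factors of ∂_1 are all 1, so H_0 = Z.
  H_1: rank ker ∂_1 − rank ∂_2 = (21 − 6) − 13 = 2, and the invariant factors of ∂_2 are all 1, so H_1 = Z^2.
  H_2: rank ker ∂_2 − rank ∂_3 = (14 − 13) − 0 = 1, and there is no ∂_3, so H_2 = Z.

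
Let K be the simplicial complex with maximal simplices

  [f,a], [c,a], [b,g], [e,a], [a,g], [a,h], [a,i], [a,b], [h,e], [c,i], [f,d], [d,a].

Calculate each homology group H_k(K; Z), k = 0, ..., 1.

Take the total order a < b < c < d < e < f < g < h < i on the vertex set. Then K (dimension 1) consists of the simplices:

  0-simplices (9): a, b, c, d, e, f, g, h, i
  1-simplices (12): ab, ac, ad, ae, af, ag, ah, ai, bg, ci, df, eh

so the chain groups are C_0 ≅ Z^9, C_1 ≅ Z^12.

The boundary map ∂_1: C_1 → C_0 is given by ∂[p,q] = [q] − [p]. For instance
  ∂ab = b − a.
As a 9×12 matrix over Z this has rank 8, with invariant factors (1,1,1,1,1,1,1,1).

Computing H_k = (kernel of ∂_k) / (image of ∂_{k+1}):

  H_0: rank C_0 − rank ∂_1 = 9 − 8 = 1, and the invariant factors of ∂_1 are all 1, so H_0 = Z.
  H_1: rank ker ∂_1 − rank ∂_2 = (12 − 8) − 0 = 4, and there is no ∂_2, so H_1 = Z^4.

As a check, the Euler characteristic is 9 − 12 = -3, which agrees with 1 − 4 = -3.

H_0 ≅ Z,  H_1 ≅ Z^4.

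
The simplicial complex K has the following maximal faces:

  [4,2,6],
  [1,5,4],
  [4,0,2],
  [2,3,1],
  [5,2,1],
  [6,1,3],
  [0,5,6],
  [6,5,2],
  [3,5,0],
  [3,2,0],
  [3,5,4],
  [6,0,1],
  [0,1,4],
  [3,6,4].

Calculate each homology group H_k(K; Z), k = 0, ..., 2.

H_0 ≅ Z,  H_1 ≅ Z^2,  H_2 ≅ Z.

We work with the vertex ordering 0 < 1 < 2 < 3 < 4 < 5 < 6. The simplices of K, each written with vertices in increasing order, are:

  0-simplices (7): [0], [1], [2], [3], [4], [5], [6]
  1-simplices (21): [0,1], [0,2], [0,3], [0,4], [0,5], [0,6], [1,2], [1,3], [1,4], [1,5], [1,6], [2,3], [2,4], [2,5], [2,6], [3,4], [3,5], [3,6], [4,5], [4,6], [5,6]
  2-simplices (14): [0,1,4], [0,1,6], [0,2,3], [0,2,4], [0,3,5], [0,5,6], [1,2,3], [1,2,5], [1,3,6], [1,4,5], [2,4,6], [2,5,6], [3,4,5], [3,4,6]

giving chain groups C_0 ≅ Z^7, C_1 ≅ Z^21, C_2 ≅ Z^14.

∂_1: C_1 → C_0 sends each edge [p,q] (with p < q) to q − p.
As a 7×21 matrix over Z this has rank 6, with invariant factors (1,1,1,1,1,1).

The boundary map ∂_2: C_2 → C_1 maps a triangle to the signed sum of its edges. For instance
  ∂[1,4,5] = [4,5] − [1,5] + [1,4],
  ∂[0,2,3] = [2,3] − [0,3] + [0,2].
The 21×14 boundary matrix has rank 13 and Smith normal form diag(1,1,1,1,1,1,1,1,1,1,1,1,1).

Now H_k = ker ∂_k / im ∂_{k+1}, so:

  H_0: rank C_0 − rank ∂_1 = 7 − 6 = 1, and the invariant factors of ∂_1 are all 1, so H_0 ≅ Z.
  H_1: rank ker ∂_1 − rank ∂_2 = (21 − 6) − 13 = 2, and the invariant factors of ∂_2 are all 1, so H_1 ≅ Z^2.
  H_2: rank ker ∂_2 − rank ∂_3 = (14 − 13) − 0 = 1, and there is no ∂_3, so H_2 ≅ Z.

As a check, the Euler characteristic is 7 − 21 + 14 = 0, which agrees with 1 − 2 + 1 = 0.
(K is a triangulation of the torus T^2.)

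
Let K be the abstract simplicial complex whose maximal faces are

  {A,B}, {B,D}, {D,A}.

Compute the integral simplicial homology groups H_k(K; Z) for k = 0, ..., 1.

We work with the vertex ordering A < B < D. The simplices of K, each written with vertices in increasing order, are:

  0-simplices (3): A, B, D
  1-simplices (3): AB, AD, BD

Hence C_0 ≅ Z^3, C_1 ≅ Z^3.

The boundary map ∂_1: C_1 → C_0 sends each edge [p,q] (with p < q) to q − p. For instance
  ∂BD = D − B.
As a 3×3 matrix over Z this has rank 2, with invariant factors (1,1).

From H_k ≅ ker(∂_k) / im(∂_{k+1}) we obtain:

  H_0: rank C_0 − rank ∂_1 = 3 − 2 = 1, and the invariant factors of ∂_1 are all 1, so H_0 = Z.
  H_1: rank ker ∂_1 − rank ∂_2 = (3 − 2) − 0 = 1, and there is no ∂_2, so H_1 = Z.

As a check, the Euler characteristic is 3 − 3 = 0, which agrees with 1 − 1 = 0.

H_0 ≅ Z,  H_1 ≅ Z.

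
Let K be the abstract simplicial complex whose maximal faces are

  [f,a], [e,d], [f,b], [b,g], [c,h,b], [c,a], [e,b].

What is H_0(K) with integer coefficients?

Order the vertices as a < b < c < d < e < f < g < h. Listing each simplex with vertices in this order, K has dimension 2 with simplices:

  0-simplices (8): a, b, c, d, e, f, g, h
  1-simplices (9): ac, af, bc, be, bf, bg, bh, ch, de
  2-simplices (1): bch

so the chain groups are C_0 ≅ Z^8, C_1 ≅ Z^9, C_2 ≅ Z^1.

∂_1: C_1 → C_0 is given by ∂[p,q] = [q] − [p].
This gives a 8×9 integer matrix of rank 7; reducing to Smith normal form yields diagonal entries (1,1,1,1,1,1,1).

Boundary ∂_2: C_2 → C_1 acts by ∂[p,q,r] = [q,r] − [p,r] + [p,q]. For instance
  ∂bch = ch − bh + bc.
As a 9×1 matrix over Z this has rank 1, with invariant factors (1).

Computing H_k = (kernel of ∂_k) / (image of ∂_{k+1}):

  H_0: rank C_0 − rank ∂_1 = 8 − 7 = 1, and the invariant factors of ∂_1 are all 1, so H_0 = Z.

H_0 = Z.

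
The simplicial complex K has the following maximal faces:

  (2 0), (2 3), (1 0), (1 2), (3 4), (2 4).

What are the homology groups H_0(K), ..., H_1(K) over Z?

Take the total order 0 < 1 < 2 < 3 < 4 on the vertex set. Then K (dimension 1) consists of the simplices:

  0-simplices (5): [0], [1], [2], [3], [4]
  1-simplices (6): [0,1], [0,2], [1,2], [2,3], [2,4], [3,4]

so the chain groups are C_0 ≅ Z^5, C_1 ≅ Z^6.

Boundary ∂_1: C_1 → C_0 maps an edge to its endpoints' difference, ∂[p,q] = q − p.
The 5×6 boundary matrix has rank 4 and Smith normal form diag(1,1,1,1).

Computing H_k = (kernel of ∂_k) / (image of ∂_{k+1}):

  H_0: rank C_0 − rank ∂_1 = 5 − 4 = 1, and the invariant factors of ∂_1 are all 1, so H_0 ≅ Z.
  H_1: rank ker ∂_1 − rank ∂_2 = (6 − 4) − 0 = 2, and there is no ∂_2, so H_1 ≅ Z^2.

H_0 ≅ Z,  H_1 ≅ Z^2.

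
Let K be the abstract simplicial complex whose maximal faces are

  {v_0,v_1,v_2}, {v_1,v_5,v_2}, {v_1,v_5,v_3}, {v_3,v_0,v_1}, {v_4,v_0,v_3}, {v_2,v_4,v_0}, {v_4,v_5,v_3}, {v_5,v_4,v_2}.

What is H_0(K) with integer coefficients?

Fix the vertex order v_0 < v_1 < v_2 < v_3 < v_4 < v_5 and write every simplex with vertices in increasing order. Then dim K = 2 and the simplices of K are:

  0-simplices (6): [v_0], [v_1], [v_2], [v_3], [v_4], [v_5]
  1-simplices (12): [v_0,v_1], [v_0,v_2], [v_0,v_3], [v_0,v_4], [v_1,v_2], [v_1,v_3], [v_1,v_5], [v_2,v_4], [v_2,v_5], [v_3,v_4], [v_3,v_5], [v_4,v_5]
  2-simplices (8): [v_0,v_1,v_2], [v_0,v_1,v_3], [v_0,v_2,v_4], [v_0,v_3,v_4], [v_1,v_2,v_5], [v_1,v_3,v_5], [v_2,v_4,v_5], [v_3,v_4,v_5]

Hence C_0 ≅ Z^6, C_1 ≅ Z^12, C_2 ≅ Z^8.

∂_1: C_1 → C_0 sends each edge [p,q] (with p < q) to q − p. For instance
  ∂[v_2,v_5] = [v_5] − [v_2].
As a 6×12 matrix over Z this has rank 5, with invariant factors (1,1,1,1,1).

Boundary ∂_2: C_2 → C_1 maps a triangle to the signed sum of its edges. For instance
  ∂[v_0,v_1,v_3] = [v_1,v_3] − [v_0,v_3] + [v_0,v_1],
  ∂[v_0,v_2,v_4] = [v_2,v_4] − [v_0,v_4] + [v_0,v_2].
As a 12×8 matrix over Z this has rank 7, with invariant factors (1,1,1,1,1,1,1).

From H_k ≅ ker(∂_k) / im(∂_{k+1}) we obtain:

  H_0: rank C_0 − rank ∂_1 = 6 − 5 = 1, and the invariant factors of ∂_1 are all 1, so H_0 = Z.

H_0 = Z.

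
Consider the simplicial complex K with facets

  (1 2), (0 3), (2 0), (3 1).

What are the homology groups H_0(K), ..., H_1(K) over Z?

Take the total order 0 < 1 < 2 < 3 on the vertex set. Then K (dimension 1) consists of the simplices:

  0-simplices (4): [0], [1], [2], [3]
  1-simplices (4): [0,2], [0,3], [1,2], [1,3]

so the chain groups are C_0 ≅ Z^4, C_1 ≅ Z^4.

The boundary map ∂_1: C_1 → C_0 is given by ∂[p,q] = [q] − [p]. For instance
  ∂[1,2] = [2] − [1].
The 4×4 boundary matrix has rank 3 and Smith normal form diag(1,1,1).

Computing H_k = (kernel of ∂_k) / (image of ∂_{k+1}):

  H_0: rank C_0 − rank ∂_1 = 4 − 3 = 1, and the invariant factors of ∂_1 are all 1, so H_0 = Z.
  H_1: rank ker ∂_1 − rank ∂_2 = (4 − 3) − 0 = 1, and there is no ∂_2, so H_1 = Z.

H_0 ≅ Z,  H_1 ≅ Z.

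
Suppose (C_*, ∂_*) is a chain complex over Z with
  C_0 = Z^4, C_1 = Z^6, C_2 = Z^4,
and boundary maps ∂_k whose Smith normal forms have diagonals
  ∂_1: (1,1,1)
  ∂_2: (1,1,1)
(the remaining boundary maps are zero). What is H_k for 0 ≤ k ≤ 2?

H_0: b_0 = 4 − 0 − 3 = 1; torsion from ∂_1 factors > 1: none. So H_0 ≅ Z.
H_1: b_1 = 6 − 3 − 3 = 0; torsion from ∂_2 factors > 1: none. So H_1 ≅ 0.
H_2: b_2 = 4 − 3 − 0 = 1; torsion from ∂_3 factors > 1: none. So H_2 ≅ Z.

H_0 ≅ Z,  H_1 = 0,  H_2 ≅ Z.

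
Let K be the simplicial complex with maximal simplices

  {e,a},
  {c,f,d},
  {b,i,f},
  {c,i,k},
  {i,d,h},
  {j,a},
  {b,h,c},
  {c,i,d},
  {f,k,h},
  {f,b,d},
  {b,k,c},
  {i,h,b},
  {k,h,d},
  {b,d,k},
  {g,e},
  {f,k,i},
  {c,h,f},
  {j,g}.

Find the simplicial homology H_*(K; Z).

H_0 ≅ Z^2,  H_1 ≅ Z^3,  H_2 ≅ Z.

Take the total order a < b < c < d < e < f < g < h < i < j < k on the vertex set. Then K (dimension 2) consists of the simplices:

  0-simplices (11): a, b, c, d, e, f, g, h, i, j, k
  1-simplices (25): ae, aj, bc, bd, bf, bh, bi, bk, cd, cf, ch, ci, ck, df, dh, di, dk, eg, fh, fi, fk, gj, hi, hk, ik
  2-simplices (14): bch, bck, bdf, bdk, bfi, bhi, cdf, cdi, cfh, cik, dhi, dhk, fhk, fik

giving chain groups C_0 ≅ Z^11, C_1 ≅ Z^25, C_2 ≅ Z^14.

∂_1: C_1 → C_0 maps an edge to its endpoints' difference, ∂[p,q] = q − p. For instance
  ∂df = f − d.
The resulting 11×25 matrix has rank 9, and its Smith normal form has invariant factors (1,1,1,1,1,1,1,1,1).

∂_2: C_2 → C_1 maps a triangle to the signed sum of its edges. For instance
  ∂bhi = hi − bi + bh,
  ∂dhi = hi − di + dh.
This gives a 25×14 integer matrix of rank 13; reducing to Smith normal form yields diagonal entries (1,1,1,1,1,1,1,1,1,1,1,1,1).

From H_k ≅ ker(∂_k) / im(∂_{k+1}) we obtain:

  H_0: rank C_0 − rank ∂_1 = 11 − 9 = 2, and the invariant factors of ∂_1 are all 1, so H_0 ≅ Z^2.
  H_1: rank ker ∂_1 − rank ∂_2 = (25 − 9) − 13 = 3, and the invariant factors of ∂_2 are all 1, so H_1 ≅ Z^3.
  H_2: rank ker ∂_2 − rank ∂_3 = (14 − 13) − 0 = 1, and there is no ∂_3, so H_2 ≅ Z.

As a check, the Euler characteristic is 11 − 25 + 14 = 0, which agrees with 2 − 3 + 1 = 0.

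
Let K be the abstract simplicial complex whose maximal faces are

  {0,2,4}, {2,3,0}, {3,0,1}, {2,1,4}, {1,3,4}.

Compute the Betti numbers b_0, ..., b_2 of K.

b_0 = 1, b_1 = 1, b_2 = 0.

We work with the vertex ordering 0 < 1 < 2 < 3 < 4. The simplices of K, each written with vertices in increasing order, are:

  0-simplices (5): [0], [1], [2], [3], [4]
  1-simplices (10): [0,1], [0,2], [0,3], [0,4], [1,2], [1,3], [1,4], [2,3], [2,4], [3,4]
  2-simplices (5): [0,1,3], [0,2,3], [0,2,4], [1,2,4], [1,3,4]

Hence C_0 ≅ Z^5, C_1 ≅ Z^10, C_2 ≅ Z^5.

∂_1: C_1 → C_0 maps an edge to its endpoints' difference, ∂[p,q] = q − p.
As a 5×10 matrix over Z this has rank 4, with invariant factors (1,1,1,1).

Boundary ∂_2: C_2 → C_1 maps a triangle to the signed sum of its edges. For instance
  ∂[0,2,4] = [2,4] − [0,4] + [0,2],
  ∂[1,3,4] = [3,4] − [1,4] + [1,3].
This gives a 10×5 integer matrix of rank 5; reducing to Smith normal form yields diagonal entries (1,1,1,1,1).

Computing H_k = (kernel of ∂_k) / (image of ∂_{k+1}):

  H_0: rank C_0 − rank ∂_1 = 5 − 4 = 1, and the invariant factors of ∂_1 are all 1, so H_0 = Z.
  H_1: rank ker ∂_1 − rank ∂_2 = (10 − 4) − 5 = 1, and the invariant factors of ∂_2 are all 1, so H_1 = Z.
  H_2: rank ker ∂_2 − rank ∂_3 = (5 − 5) − 0 = 0, and there is no ∂_3, so H_2 = 0.

(K is a triangulation of the Möbius band.)

Hence the Betti numbers are b_0 = 1, b_1 = 1, b_2 = 0.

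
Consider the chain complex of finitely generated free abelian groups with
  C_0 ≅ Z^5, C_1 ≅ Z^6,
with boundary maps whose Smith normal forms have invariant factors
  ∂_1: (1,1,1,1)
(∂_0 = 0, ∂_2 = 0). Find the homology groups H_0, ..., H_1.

H_0: b_0 = 5 − 0 − 4 = 1; torsion from ∂_1 factors > 1: none. So H_0 = Z.
H_1: b_1 = 6 − 4 − 0 = 2; torsion from ∂_2 factors > 1: none. So H_1 = Z^2.

H_0 = Z,  H_1 = Z^2.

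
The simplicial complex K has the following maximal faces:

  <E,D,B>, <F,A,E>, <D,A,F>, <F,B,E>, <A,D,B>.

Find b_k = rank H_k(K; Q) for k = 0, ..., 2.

b_0 = 1, b_1 = 1, b_2 = 0.

Take the total order A < B < D < E < F on the vertex set. Then K (dimension 2) consists of the simplices:

  0-simplices (5): A, B, D, E, F
  1-simplices (10): AB, AD, AE, AF, BD, BE, BF, DE, DF, EF
  2-simplices (5): ABD, ADF, AEF, BDE, BEF

giving chain groups C_0 ≅ Z^5, C_1 ≅ Z^10, C_2 ≅ Z^5.

The boundary map ∂_1: C_1 → C_0 maps an edge to its endpoints' difference, ∂[p,q] = q − p. For instance
  ∂AE = E − A.
As a 5×10 matrix over Z this has rank 4, with invariant factors (1,1,1,1).

Boundary ∂_2: C_2 → C_1 acts by ∂[p,q,r] = [q,r] − [p,r] + [p,q]. For instance
  ∂BDE = DE − BE + BD,
  ∂AEF = EF − AF + AE.
As a 10×5 matrix over Z this has rank 5, with invariant factors (1,1,1,1,1).

Now H_k = ker ∂_k / im ∂_{k+1}, so:

  H_0: rank C_0 − rank ∂_1 = 5 − 4 = 1, and the invariant factors of ∂_1 are all 1, so H_0 ≅ Z.
  H_1: rank ker ∂_1 − rank ∂_2 = (10 − 4) − 5 = 1, and the invariant factors of ∂_2 are all 1, so H_1 ≅ Z.
  H_2: rank ker ∂_2 − rank ∂_3 = (5 − 5) − 0 = 0, and there is no ∂_3, so H_2 ≅ 0.

Hence the Betti numbers are b_0 = 1, b_1 = 1, b_2 = 0.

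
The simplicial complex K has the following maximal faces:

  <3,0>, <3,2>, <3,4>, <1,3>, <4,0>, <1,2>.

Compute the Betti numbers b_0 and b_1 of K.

b_0 = 1, b_1 = 2.

K has 5 vertices, 6 edges.
rank ∂_0 = 0, rank ∂_1 = 4 ⇒ b_0 = 5 − 0 − 4 = 1; all invariant factors of ∂_1 are 1 so no torsion. So H_0 = Z.
rank ∂_1 = 4, rank ∂_2 = 0 ⇒ b_1 = 6 − 4 − 0 = 2. So H_1 = Z^2.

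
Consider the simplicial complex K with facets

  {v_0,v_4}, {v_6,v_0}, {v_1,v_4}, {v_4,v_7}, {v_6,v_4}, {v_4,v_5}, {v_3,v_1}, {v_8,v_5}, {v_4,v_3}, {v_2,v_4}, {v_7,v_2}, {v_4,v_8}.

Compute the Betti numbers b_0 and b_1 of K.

Order the vertices as v_0 < v_1 < v_2 < v_3 < v_4 < v_5 < v_6 < v_7 < v_8. Listing each simplex with vertices in this order, K has dimension 1 with simplices:

  0-simplices (9): [v_0], [v_1], [v_2], [v_3], [v_4], [v_5], [v_6], [v_7], [v_8]
  1-simplices (12): [v_0,v_4], [v_0,v_6], [v_1,v_3], [v_1,v_4], [v_2,v_4], [v_2,v_7], [v_3,v_4], [v_4,v_5], [v_4,v_6], [v_4,v_7], [v_4,v_8], [v_5,v_8]

so the chain groups are C_0 ≅ Z^9, C_1 ≅ Z^12.

The boundary map ∂_1: C_1 → C_0 is given by ∂[p,q] = [q] − [p]. For instance
  ∂[v_0,v_4] = [v_4] − [v_0].
As a 9×12 matrix over Z this has rank 8, with invariant factors (1,1,1,1,1,1,1,1).

Computing H_k = (kernel of ∂_k) / (image of ∂_{k+1}):

  H_0: rank C_0 − rank ∂_1 = 9 − 8 = 1, and the invariant factors of ∂_1 are all 1, so H_0 ≅ Z.
  H_1: rank ker ∂_1 − rank ∂_2 = (12 − 8) − 0 = 4, and there is no ∂_2, so H_1 ≅ Z^4.

As a check, the Euler characteristic is 9 − 12 = -3, which agrees with 1 − 4 = -3.
(K is a triangulation of a wedge of 4 circles.)

Hence the Betti numbers are b_0 = 1, b_1 = 4.

b_0 = 1, b_1 = 4.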